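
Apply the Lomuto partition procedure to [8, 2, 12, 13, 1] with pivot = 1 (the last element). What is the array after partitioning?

Lomuto partition with pivot = 1:

Initial array: [8, 2, 12, 13, 1]

arr[0]=8 > 1: no swap
arr[1]=2 > 1: no swap
arr[2]=12 > 1: no swap
arr[3]=13 > 1: no swap

Place pivot at position 0: [1, 2, 12, 13, 8]
Pivot position: 0

After partitioning with pivot 1, the array becomes [1, 2, 12, 13, 8]. The pivot is placed at index 0. All elements to the left of the pivot are <= 1, and all elements to the right are > 1.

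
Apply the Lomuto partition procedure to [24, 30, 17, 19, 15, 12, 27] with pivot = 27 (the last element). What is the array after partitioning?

Lomuto partition with pivot = 27:

Initial array: [24, 30, 17, 19, 15, 12, 27]

arr[0]=24 <= 27: swap with position 0, array becomes [24, 30, 17, 19, 15, 12, 27]
arr[1]=30 > 27: no swap
arr[2]=17 <= 27: swap with position 1, array becomes [24, 17, 30, 19, 15, 12, 27]
arr[3]=19 <= 27: swap with position 2, array becomes [24, 17, 19, 30, 15, 12, 27]
arr[4]=15 <= 27: swap with position 3, array becomes [24, 17, 19, 15, 30, 12, 27]
arr[5]=12 <= 27: swap with position 4, array becomes [24, 17, 19, 15, 12, 30, 27]

Place pivot at position 5: [24, 17, 19, 15, 12, 27, 30]
Pivot position: 5

After partitioning with pivot 27, the array becomes [24, 17, 19, 15, 12, 27, 30]. The pivot is placed at index 5. All elements to the left of the pivot are <= 27, and all elements to the right are > 27.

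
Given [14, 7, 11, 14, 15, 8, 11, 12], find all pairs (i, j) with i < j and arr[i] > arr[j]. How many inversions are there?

Finding inversions in [14, 7, 11, 14, 15, 8, 11, 12]:

(0, 1): arr[0]=14 > arr[1]=7
(0, 2): arr[0]=14 > arr[2]=11
(0, 5): arr[0]=14 > arr[5]=8
(0, 6): arr[0]=14 > arr[6]=11
(0, 7): arr[0]=14 > arr[7]=12
(2, 5): arr[2]=11 > arr[5]=8
(3, 5): arr[3]=14 > arr[5]=8
(3, 6): arr[3]=14 > arr[6]=11
(3, 7): arr[3]=14 > arr[7]=12
(4, 5): arr[4]=15 > arr[5]=8
(4, 6): arr[4]=15 > arr[6]=11
(4, 7): arr[4]=15 > arr[7]=12

Total inversions: 12

The array has 12 inversion(s): (0,1), (0,2), (0,5), (0,6), (0,7), (2,5), (3,5), (3,6), (3,7), (4,5), (4,6), (4,7). Each pair (i,j) satisfies i < j and arr[i] > arr[j].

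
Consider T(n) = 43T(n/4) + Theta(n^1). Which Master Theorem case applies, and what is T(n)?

Master Theorem for T(n) = 43T(n/4) + O(n^1):

a = 43, b = 4, c = 1
log_b(a) = log_4(43) = 2.7131

Case 1: c = 1 < log_4(43) = 2.7131
T(n) = O(n^(log_4 43))

For T(n) = 43T(n/4) + O(n^1): log_4(43) = 2.7131. This is Case 1 of the Master Theorem (c < log_b(a), work dominated by leaves), giving O(n^(log_4 43)).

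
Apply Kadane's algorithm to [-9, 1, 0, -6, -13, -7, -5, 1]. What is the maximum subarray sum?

Using Kadane's algorithm on [-9, 1, 0, -6, -13, -7, -5, 1]:

Scanning through the array:
Position 1 (value 1): max_ending_here = 1, max_so_far = 1
Position 2 (value 0): max_ending_here = 1, max_so_far = 1
Position 3 (value -6): max_ending_here = -5, max_so_far = 1
Position 4 (value -13): max_ending_here = -13, max_so_far = 1
Position 5 (value -7): max_ending_here = -7, max_so_far = 1
Position 6 (value -5): max_ending_here = -5, max_so_far = 1
Position 7 (value 1): max_ending_here = 1, max_so_far = 1

Maximum subarray: [1]
Maximum sum: 1

The maximum subarray is [1] with sum 1. This subarray runs from index 1 to index 1.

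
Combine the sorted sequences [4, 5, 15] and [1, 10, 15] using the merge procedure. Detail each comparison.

Merging process:

Compare 4 vs 1: take 1 from right. Merged: [1]
Compare 4 vs 10: take 4 from left. Merged: [1, 4]
Compare 5 vs 10: take 5 from left. Merged: [1, 4, 5]
Compare 15 vs 10: take 10 from right. Merged: [1, 4, 5, 10]
Compare 15 vs 15: take 15 from left. Merged: [1, 4, 5, 10, 15]
Append remaining from right: [15]. Merged: [1, 4, 5, 10, 15, 15]

Final merged array: [1, 4, 5, 10, 15, 15]
Total comparisons: 5

The merged array is [1, 4, 5, 10, 15, 15], requiring 5 comparisons. The merge step runs in O(n) time where n is the total number of elements.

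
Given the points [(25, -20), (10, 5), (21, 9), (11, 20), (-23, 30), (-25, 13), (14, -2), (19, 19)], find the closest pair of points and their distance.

Computing all pairwise distances among 8 points:

d((25, -20), (10, 5)) = 29.1548
d((25, -20), (21, 9)) = 29.2746
d((25, -20), (11, 20)) = 42.3792
d((25, -20), (-23, 30)) = 69.3109
d((25, -20), (-25, 13)) = 59.9083
d((25, -20), (14, -2)) = 21.095
d((25, -20), (19, 19)) = 39.4588
d((10, 5), (21, 9)) = 11.7047
d((10, 5), (11, 20)) = 15.0333
d((10, 5), (-23, 30)) = 41.4005
d((10, 5), (-25, 13)) = 35.9026
d((10, 5), (14, -2)) = 8.0623 <-- minimum
d((10, 5), (19, 19)) = 16.6433
d((21, 9), (11, 20)) = 14.8661
d((21, 9), (-23, 30)) = 48.7545
d((21, 9), (-25, 13)) = 46.1736
d((21, 9), (14, -2)) = 13.0384
d((21, 9), (19, 19)) = 10.198
d((11, 20), (-23, 30)) = 35.4401
d((11, 20), (-25, 13)) = 36.6742
d((11, 20), (14, -2)) = 22.2036
d((11, 20), (19, 19)) = 8.0623 <-- minimum
d((-23, 30), (-25, 13)) = 17.1172
d((-23, 30), (14, -2)) = 48.9183
d((-23, 30), (19, 19)) = 43.4166
d((-25, 13), (14, -2)) = 41.7852
d((-25, 13), (19, 19)) = 44.4072
d((14, -2), (19, 19)) = 21.587

Minimum distance: 8.0623 (tie among 2 pairs: (10, 5) and (14, -2); (11, 20) and (19, 19))

The minimum Euclidean distance is 8.0623. There is a tie: 2 pairs achieve this minimum — (10, 5) and (14, -2); (11, 20) and (19, 19). Any of these is a valid closest pair. For 8 points, brute-force pairwise comparison is shown above. For large n, the divide-and-conquer algorithm (sort by x, recurse on halves, check the dividing strip) achieves O(n log n).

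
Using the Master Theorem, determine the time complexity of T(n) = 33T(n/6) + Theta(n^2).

Master Theorem for T(n) = 33T(n/6) + O(n^2):

a = 33, b = 6, c = 2
log_b(a) = log_6(33) = 1.9514

Case 3: c = 2 > log_6(33) = 1.9514
T(n) = O(n^2) = O(n^2)

For T(n) = 33T(n/6) + O(n^2): log_6(33) = 1.9514. This is Case 3 of the Master Theorem (c > log_b(a), work dominated by root), giving O(n^2).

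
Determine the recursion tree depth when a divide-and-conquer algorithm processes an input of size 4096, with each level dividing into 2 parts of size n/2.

For divide and conquer with division factor 2:

Problem sizes at each level:
Level 0: 4096
Level 1: 2048
Level 2: 1024
Level 3: 512
Level 4: 256
Level 5: 128
Level 6: 64
Level 7: 32
Level 8: 16
Level 9: 8
Level 10: 4
Level 11: 2
Level 12: 1

The root is level 0 and the size-1 base case is level 12 (the tree spans levels 0 through 12, i.e. 13 levels counting the root), so the depth is the number of divisions: log_2(4096) = 12

The recursion tree depth is log_2(4096) = 12. At each level, the problem size is divided by 2, so it takes 12 divisions to reduce to a base case of size 1. The algorithm makes 2 recursive calls at each level.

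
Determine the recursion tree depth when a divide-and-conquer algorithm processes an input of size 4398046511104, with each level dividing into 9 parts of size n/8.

For divide and conquer with division factor 8:

Problem sizes at each level:
Level 0: 4398046511104
Level 1: 549755813888
Level 2: 68719476736
Level 3: 8589934592
Level 4: 1073741824
Level 5: 134217728
Level 6: 16777216
Level 7: 2097152
Level 8: 262144
Level 9: 32768
Level 10: 4096
Level 11: 512
Level 12: 64
Level 13: 8
Level 14: 1

The root is level 0 and the size-1 base case is level 14 (the tree spans levels 0 through 14, i.e. 15 levels counting the root), so the depth is the number of divisions: log_8(4398046511104) = 14

The recursion tree depth is log_8(4398046511104) = 14. At each level, the problem size is divided by 8, so it takes 14 divisions to reduce to a base case of size 1. The algorithm makes 9 recursive calls at each level.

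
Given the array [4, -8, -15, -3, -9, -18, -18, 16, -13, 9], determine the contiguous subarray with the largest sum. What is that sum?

Using Kadane's algorithm on [4, -8, -15, -3, -9, -18, -18, 16, -13, 9]:

Scanning through the array:
Position 1 (value -8): max_ending_here = -4, max_so_far = 4
Position 2 (value -15): max_ending_here = -15, max_so_far = 4
Position 3 (value -3): max_ending_here = -3, max_so_far = 4
Position 4 (value -9): max_ending_here = -9, max_so_far = 4
Position 5 (value -18): max_ending_here = -18, max_so_far = 4
Position 6 (value -18): max_ending_here = -18, max_so_far = 4
Position 7 (value 16): max_ending_here = 16, max_so_far = 16
Position 8 (value -13): max_ending_here = 3, max_so_far = 16
Position 9 (value 9): max_ending_here = 12, max_so_far = 16

Maximum subarray: [16]
Maximum sum: 16

The maximum subarray is [16] with sum 16. This subarray runs from index 7 to index 7.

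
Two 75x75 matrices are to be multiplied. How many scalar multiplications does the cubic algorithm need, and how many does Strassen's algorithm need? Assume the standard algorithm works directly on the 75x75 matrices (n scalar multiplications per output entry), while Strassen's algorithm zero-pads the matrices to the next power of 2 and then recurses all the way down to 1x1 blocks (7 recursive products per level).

Matrix multiplication for 75x75 matrices:

Strassen's algorithm requires power-of-2 dimensions. Pad 75x75 to 128x128 (next power of 2).

Standard algorithm: 75^3 = 421875 multiplications
Strassen's algorithm: 7^(log2(128)) = 7^7 = 823543 multiplications
Difference: 421875 - 823543 = -401668 (Strassen uses MORE here due to padding overhead — for small or just-over-power-of-2 n, padding can outweigh the per-level savings)

Standard: 421875 multiplications (75^3). Strassen: 823543 multiplications (7^7, after padding to 128x128). Strassen reduces 8 recursive multiplications to 7 at each level.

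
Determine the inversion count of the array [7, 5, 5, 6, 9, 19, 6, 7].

Finding inversions in [7, 5, 5, 6, 9, 19, 6, 7]:

(0, 1): arr[0]=7 > arr[1]=5
(0, 2): arr[0]=7 > arr[2]=5
(0, 3): arr[0]=7 > arr[3]=6
(0, 6): arr[0]=7 > arr[6]=6
(4, 6): arr[4]=9 > arr[6]=6
(4, 7): arr[4]=9 > arr[7]=7
(5, 6): arr[5]=19 > arr[6]=6
(5, 7): arr[5]=19 > arr[7]=7

Total inversions: 8

The array has 8 inversion(s): (0,1), (0,2), (0,3), (0,6), (4,6), (4,7), (5,6), (5,7). Each pair (i,j) satisfies i < j and arr[i] > arr[j].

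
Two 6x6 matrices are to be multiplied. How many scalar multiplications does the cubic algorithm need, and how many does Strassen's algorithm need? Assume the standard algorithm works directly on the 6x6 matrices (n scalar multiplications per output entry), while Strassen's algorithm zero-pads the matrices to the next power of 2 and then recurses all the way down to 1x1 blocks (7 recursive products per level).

Matrix multiplication for 6x6 matrices:

Strassen's algorithm requires power-of-2 dimensions. Pad 6x6 to 8x8 (next power of 2).

Standard algorithm: 6^3 = 216 multiplications
Strassen's algorithm: 7^(log2(8)) = 7^3 = 343 multiplications
Difference: 216 - 343 = -127 (Strassen uses MORE here due to padding overhead — for small or just-over-power-of-2 n, padding can outweigh the per-level savings)

Standard: 216 multiplications (6^3). Strassen: 343 multiplications (7^3, after padding to 8x8). Strassen reduces 8 recursive multiplications to 7 at each level.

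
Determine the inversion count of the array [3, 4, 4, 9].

Finding inversions in [3, 4, 4, 9]:


Total inversions: 0

The array has 0 inversions. It is already sorted.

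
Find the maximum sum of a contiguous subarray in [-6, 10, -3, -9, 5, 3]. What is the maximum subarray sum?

Using Kadane's algorithm on [-6, 10, -3, -9, 5, 3]:

Scanning through the array:
Position 1 (value 10): max_ending_here = 10, max_so_far = 10
Position 2 (value -3): max_ending_here = 7, max_so_far = 10
Position 3 (value -9): max_ending_here = -2, max_so_far = 10
Position 4 (value 5): max_ending_here = 5, max_so_far = 10
Position 5 (value 3): max_ending_here = 8, max_so_far = 10

Maximum subarray: [10]
Maximum sum: 10

The maximum subarray is [10] with sum 10. This subarray runs from index 1 to index 1.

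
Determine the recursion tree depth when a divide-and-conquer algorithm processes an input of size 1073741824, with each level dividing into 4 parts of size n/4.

For divide and conquer with division factor 4:

Problem sizes at each level:
Level 0: 1073741824
Level 1: 268435456
Level 2: 67108864
Level 3: 16777216
Level 4: 4194304
Level 5: 1048576
Level 6: 262144
Level 7: 65536
Level 8: 16384
Level 9: 4096
Level 10: 1024
Level 11: 256
Level 12: 64
Level 13: 16
Level 14: 4
Level 15: 1

The root is level 0 and the size-1 base case is level 15 (the tree spans levels 0 through 15, i.e. 16 levels counting the root), so the depth is the number of divisions: log_4(1073741824) = 15

The recursion tree depth is log_4(1073741824) = 15. At each level, the problem size is divided by 4, so it takes 15 divisions to reduce to a base case of size 1. The algorithm makes 4 recursive calls at each level.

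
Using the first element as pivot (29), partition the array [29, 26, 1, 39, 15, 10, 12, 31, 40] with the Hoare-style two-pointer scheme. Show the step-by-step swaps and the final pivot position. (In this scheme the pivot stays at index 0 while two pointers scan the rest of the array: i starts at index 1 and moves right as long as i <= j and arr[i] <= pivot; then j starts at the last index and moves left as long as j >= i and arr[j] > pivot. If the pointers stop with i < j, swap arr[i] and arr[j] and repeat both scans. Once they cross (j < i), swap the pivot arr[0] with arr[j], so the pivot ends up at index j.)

Hoare-style two-pointer partition with pivot = 29:

Initial array: [29, 26, 1, 39, 15, 10, 12, 31, 40]

Pointers start at i = 1, j = 8.
i stops at index 3 (arr[3]=39 > 29), j stops at index 6 (arr[6]=12 <= 29): swap arr[3] and arr[6], array becomes [29, 26, 1, 12, 15, 10, 39, 31, 40]
i ends at 6, j ends at 5: the pointers have crossed (j < i), so scanning stops.

Swap pivot arr[0] with arr[5] to place pivot at position 5: [10, 26, 1, 12, 15, 29, 39, 31, 40]
Pivot position: 5

After partitioning with pivot 29, the array becomes [10, 26, 1, 12, 15, 29, 39, 31, 40]. The pivot is placed at index 5. All elements to the left of the pivot are <= 29, and all elements to the right are > 29.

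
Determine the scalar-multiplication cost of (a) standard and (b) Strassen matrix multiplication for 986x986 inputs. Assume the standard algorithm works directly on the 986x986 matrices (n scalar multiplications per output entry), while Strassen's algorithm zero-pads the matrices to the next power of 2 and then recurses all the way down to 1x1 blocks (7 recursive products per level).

Matrix multiplication for 986x986 matrices:

Strassen's algorithm requires power-of-2 dimensions. Pad 986x986 to 1024x1024 (next power of 2).

Standard algorithm: 986^3 = 958585256 multiplications
Strassen's algorithm: 7^(log2(1024)) = 7^10 = 282475249 multiplications
Savings: 958585256 - 282475249 = 676110007 multiplications

Standard: 958585256 multiplications (986^3). Strassen: 282475249 multiplications (7^10, after padding to 1024x1024). Strassen reduces 8 recursive multiplications to 7 at each level.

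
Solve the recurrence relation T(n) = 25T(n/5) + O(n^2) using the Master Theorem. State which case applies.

Master Theorem for T(n) = 25T(n/5) + O(n^2):

a = 25, b = 5, c = 2
log_b(a) = log_5(25) = 2.0000

Case 2: c = 2 = log_5(25) = 2.0000
T(n) = O(n^2 log n) = O(n^2 log n)

For T(n) = 25T(n/5) + O(n^2): log_5(25) = 2.0000. This is Case 2 of the Master Theorem (c = log_b(a), equal work at all levels), giving O(n^2 log n).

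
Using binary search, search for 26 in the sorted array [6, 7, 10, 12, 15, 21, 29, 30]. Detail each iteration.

Binary search for 26 in [6, 7, 10, 12, 15, 21, 29, 30]:

lo=0, hi=7, mid=3, arr[mid]=12 -> 12 < 26, search right half
lo=4, hi=7, mid=5, arr[mid]=21 -> 21 < 26, search right half
lo=6, hi=7, mid=6, arr[mid]=29 -> 29 > 26, search left half
lo=6 > hi=5, target 26 not found

Binary search determines that 26 is not in the array after 3 comparisons. The search space was exhausted without finding the target.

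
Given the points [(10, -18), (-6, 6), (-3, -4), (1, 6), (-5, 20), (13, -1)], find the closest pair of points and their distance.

Computing all pairwise distances among 6 points:

d((10, -18), (-6, 6)) = 28.8444
d((10, -18), (-3, -4)) = 19.105
d((10, -18), (1, 6)) = 25.632
d((10, -18), (-5, 20)) = 40.8534
d((10, -18), (13, -1)) = 17.2627
d((-6, 6), (-3, -4)) = 10.4403
d((-6, 6), (1, 6)) = 7.0 <-- minimum
d((-6, 6), (-5, 20)) = 14.0357
d((-6, 6), (13, -1)) = 20.2485
d((-3, -4), (1, 6)) = 10.7703
d((-3, -4), (-5, 20)) = 24.0832
d((-3, -4), (13, -1)) = 16.2788
d((1, 6), (-5, 20)) = 15.2315
d((1, 6), (13, -1)) = 13.8924
d((-5, 20), (13, -1)) = 27.6586

Closest pair: (-6, 6) and (1, 6) with distance 7.0

The closest pair is (-6, 6) and (1, 6) with Euclidean distance 7.0. For 6 points, brute-force pairwise comparison is shown above. For large n, the divide-and-conquer algorithm (sort by x, recurse on halves, check the dividing strip) achieves O(n log n).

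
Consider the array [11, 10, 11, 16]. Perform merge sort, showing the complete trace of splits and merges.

Merge sort trace:

Split: [11, 10, 11, 16] -> [11, 10] and [11, 16]
  Split: [11, 10] -> [11] and [10]
  Merge: [11] + [10] -> [10, 11]
  Split: [11, 16] -> [11] and [16]
  Merge: [11] + [16] -> [11, 16]
Merge: [10, 11] + [11, 16] -> [10, 11, 11, 16]

Final sorted array: [10, 11, 11, 16]

The merge sort proceeds by recursively splitting the array and merging sorted halves.
After all merges, the sorted array is [10, 11, 11, 16].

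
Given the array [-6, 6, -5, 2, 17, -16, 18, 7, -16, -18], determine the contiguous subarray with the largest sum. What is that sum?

Using Kadane's algorithm on [-6, 6, -5, 2, 17, -16, 18, 7, -16, -18]:

Scanning through the array:
Position 1 (value 6): max_ending_here = 6, max_so_far = 6
Position 2 (value -5): max_ending_here = 1, max_so_far = 6
Position 3 (value 2): max_ending_here = 3, max_so_far = 6
Position 4 (value 17): max_ending_here = 20, max_so_far = 20
Position 5 (value -16): max_ending_here = 4, max_so_far = 20
Position 6 (value 18): max_ending_here = 22, max_so_far = 22
Position 7 (value 7): max_ending_here = 29, max_so_far = 29
Position 8 (value -16): max_ending_here = 13, max_so_far = 29
Position 9 (value -18): max_ending_here = -5, max_so_far = 29

Maximum subarray: [6, -5, 2, 17, -16, 18, 7]
Maximum sum: 29

The maximum subarray is [6, -5, 2, 17, -16, 18, 7] with sum 29. This subarray runs from index 1 to index 7.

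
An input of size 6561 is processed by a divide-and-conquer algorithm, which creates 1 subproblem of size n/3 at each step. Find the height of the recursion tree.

For divide and conquer with division factor 3:

Problem sizes at each level:
Level 0: 6561
Level 1: 2187
Level 2: 729
Level 3: 243
Level 4: 81
Level 5: 27
Level 6: 9
Level 7: 3
Level 8: 1

The root is level 0 and the size-1 base case is level 8 (the tree spans levels 0 through 8, i.e. 9 levels counting the root), so the depth is the number of divisions: log_3(6561) = 8

The recursion tree depth is log_3(6561) = 8. At each level, the problem size is divided by 3, so it takes 8 divisions to reduce to a base case of size 1. The algorithm makes 1 recursive call at each level.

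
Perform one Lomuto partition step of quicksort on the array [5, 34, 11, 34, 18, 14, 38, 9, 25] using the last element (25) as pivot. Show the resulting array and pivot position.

Lomuto partition with pivot = 25:

Initial array: [5, 34, 11, 34, 18, 14, 38, 9, 25]

arr[0]=5 <= 25: swap with position 0, array becomes [5, 34, 11, 34, 18, 14, 38, 9, 25]
arr[1]=34 > 25: no swap
arr[2]=11 <= 25: swap with position 1, array becomes [5, 11, 34, 34, 18, 14, 38, 9, 25]
arr[3]=34 > 25: no swap
arr[4]=18 <= 25: swap with position 2, array becomes [5, 11, 18, 34, 34, 14, 38, 9, 25]
arr[5]=14 <= 25: swap with position 3, array becomes [5, 11, 18, 14, 34, 34, 38, 9, 25]
arr[6]=38 > 25: no swap
arr[7]=9 <= 25: swap with position 4, array becomes [5, 11, 18, 14, 9, 34, 38, 34, 25]

Place pivot at position 5: [5, 11, 18, 14, 9, 25, 38, 34, 34]
Pivot position: 5

After partitioning with pivot 25, the array becomes [5, 11, 18, 14, 9, 25, 38, 34, 34]. The pivot is placed at index 5. All elements to the left of the pivot are <= 25, and all elements to the right are > 25.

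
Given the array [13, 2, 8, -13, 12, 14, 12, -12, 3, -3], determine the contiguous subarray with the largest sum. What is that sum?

Using Kadane's algorithm on [13, 2, 8, -13, 12, 14, 12, -12, 3, -3]:

Scanning through the array:
Position 1 (value 2): max_ending_here = 15, max_so_far = 15
Position 2 (value 8): max_ending_here = 23, max_so_far = 23
Position 3 (value -13): max_ending_here = 10, max_so_far = 23
Position 4 (value 12): max_ending_here = 22, max_so_far = 23
Position 5 (value 14): max_ending_here = 36, max_so_far = 36
Position 6 (value 12): max_ending_here = 48, max_so_far = 48
Position 7 (value -12): max_ending_here = 36, max_so_far = 48
Position 8 (value 3): max_ending_here = 39, max_so_far = 48
Position 9 (value -3): max_ending_here = 36, max_so_far = 48

Maximum subarray: [13, 2, 8, -13, 12, 14, 12]
Maximum sum: 48

The maximum subarray is [13, 2, 8, -13, 12, 14, 12] with sum 48. This subarray runs from index 0 to index 6.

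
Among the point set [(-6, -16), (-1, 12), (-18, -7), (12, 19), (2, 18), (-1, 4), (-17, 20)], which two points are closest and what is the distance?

Computing all pairwise distances among 7 points:

d((-6, -16), (-1, 12)) = 28.4429
d((-6, -16), (-18, -7)) = 15.0
d((-6, -16), (12, 19)) = 39.3573
d((-6, -16), (2, 18)) = 34.9285
d((-6, -16), (-1, 4)) = 20.6155
d((-6, -16), (-17, 20)) = 37.6431
d((-1, 12), (-18, -7)) = 25.4951
d((-1, 12), (12, 19)) = 14.7648
d((-1, 12), (2, 18)) = 6.7082 <-- minimum
d((-1, 12), (-1, 4)) = 8.0
d((-1, 12), (-17, 20)) = 17.8885
d((-18, -7), (12, 19)) = 39.6989
d((-18, -7), (2, 18)) = 32.0156
d((-18, -7), (-1, 4)) = 20.2485
d((-18, -7), (-17, 20)) = 27.0185
d((12, 19), (2, 18)) = 10.0499
d((12, 19), (-1, 4)) = 19.8494
d((12, 19), (-17, 20)) = 29.0172
d((2, 18), (-1, 4)) = 14.3178
d((2, 18), (-17, 20)) = 19.105
d((-1, 4), (-17, 20)) = 22.6274

Closest pair: (-1, 12) and (2, 18) with distance 6.7082

The closest pair is (-1, 12) and (2, 18) with Euclidean distance 6.7082. For 7 points, brute-force pairwise comparison is shown above. For large n, the divide-and-conquer algorithm (sort by x, recurse on halves, check the dividing strip) achieves O(n log n).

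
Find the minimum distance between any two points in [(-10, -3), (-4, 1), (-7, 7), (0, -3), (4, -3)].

Computing all pairwise distances among 5 points:

d((-10, -3), (-4, 1)) = 7.2111
d((-10, -3), (-7, 7)) = 10.4403
d((-10, -3), (0, -3)) = 10.0
d((-10, -3), (4, -3)) = 14.0
d((-4, 1), (-7, 7)) = 6.7082
d((-4, 1), (0, -3)) = 5.6569
d((-4, 1), (4, -3)) = 8.9443
d((-7, 7), (0, -3)) = 12.2066
d((-7, 7), (4, -3)) = 14.8661
d((0, -3), (4, -3)) = 4.0 <-- minimum

Closest pair: (0, -3) and (4, -3) with distance 4.0

The closest pair is (0, -3) and (4, -3) with Euclidean distance 4.0. For 5 points, brute-force pairwise comparison is shown above. For large n, the divide-and-conquer algorithm (sort by x, recurse on halves, check the dividing strip) achieves O(n log n).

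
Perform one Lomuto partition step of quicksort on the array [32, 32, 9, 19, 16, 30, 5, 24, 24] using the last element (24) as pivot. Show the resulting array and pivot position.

Lomuto partition with pivot = 24:

Initial array: [32, 32, 9, 19, 16, 30, 5, 24, 24]

arr[0]=32 > 24: no swap
arr[1]=32 > 24: no swap
arr[2]=9 <= 24: swap with position 0, array becomes [9, 32, 32, 19, 16, 30, 5, 24, 24]
arr[3]=19 <= 24: swap with position 1, array becomes [9, 19, 32, 32, 16, 30, 5, 24, 24]
arr[4]=16 <= 24: swap with position 2, array becomes [9, 19, 16, 32, 32, 30, 5, 24, 24]
arr[5]=30 > 24: no swap
arr[6]=5 <= 24: swap with position 3, array becomes [9, 19, 16, 5, 32, 30, 32, 24, 24]
arr[7]=24 <= 24: swap with position 4, array becomes [9, 19, 16, 5, 24, 30, 32, 32, 24]

Place pivot at position 5: [9, 19, 16, 5, 24, 24, 32, 32, 30]
Pivot position: 5

After partitioning with pivot 24, the array becomes [9, 19, 16, 5, 24, 24, 32, 32, 30]. The pivot is placed at index 5. All elements to the left of the pivot are <= 24, and all elements to the right are > 24.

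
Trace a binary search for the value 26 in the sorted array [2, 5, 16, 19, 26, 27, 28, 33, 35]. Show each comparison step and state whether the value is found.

Binary search for 26 in [2, 5, 16, 19, 26, 27, 28, 33, 35]:

lo=0, hi=8, mid=4, arr[mid]=26 -> Found target at index 4!

Binary search finds 26 at index 4 after 1 comparisons. The search repeatedly halves the search space by comparing with the middle element.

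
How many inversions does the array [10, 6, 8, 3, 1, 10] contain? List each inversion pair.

Finding inversions in [10, 6, 8, 3, 1, 10]:

(0, 1): arr[0]=10 > arr[1]=6
(0, 2): arr[0]=10 > arr[2]=8
(0, 3): arr[0]=10 > arr[3]=3
(0, 4): arr[0]=10 > arr[4]=1
(1, 3): arr[1]=6 > arr[3]=3
(1, 4): arr[1]=6 > arr[4]=1
(2, 3): arr[2]=8 > arr[3]=3
(2, 4): arr[2]=8 > arr[4]=1
(3, 4): arr[3]=3 > arr[4]=1

Total inversions: 9

The array has 9 inversion(s): (0,1), (0,2), (0,3), (0,4), (1,3), (1,4), (2,3), (2,4), (3,4). Each pair (i,j) satisfies i < j and arr[i] > arr[j].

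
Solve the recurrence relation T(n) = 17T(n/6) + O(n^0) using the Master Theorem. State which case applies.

Master Theorem for T(n) = 17T(n/6) + O(n^0):

a = 17, b = 6, c = 0
log_b(a) = log_6(17) = 1.5812

Case 1: c = 0 < log_6(17) = 1.5812
T(n) = O(n^(log_6 17))

For T(n) = 17T(n/6) + O(n^0): log_6(17) = 1.5812. This is Case 1 of the Master Theorem (c < log_b(a), work dominated by leaves), giving O(n^(log_6 17)).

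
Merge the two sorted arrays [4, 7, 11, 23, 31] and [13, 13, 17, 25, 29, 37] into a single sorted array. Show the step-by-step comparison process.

Merging process:

Compare 4 vs 13: take 4 from left. Merged: [4]
Compare 7 vs 13: take 7 from left. Merged: [4, 7]
Compare 11 vs 13: take 11 from left. Merged: [4, 7, 11]
Compare 23 vs 13: take 13 from right. Merged: [4, 7, 11, 13]
Compare 23 vs 13: take 13 from right. Merged: [4, 7, 11, 13, 13]
Compare 23 vs 17: take 17 from right. Merged: [4, 7, 11, 13, 13, 17]
Compare 23 vs 25: take 23 from left. Merged: [4, 7, 11, 13, 13, 17, 23]
Compare 31 vs 25: take 25 from right. Merged: [4, 7, 11, 13, 13, 17, 23, 25]
Compare 31 vs 29: take 29 from right. Merged: [4, 7, 11, 13, 13, 17, 23, 25, 29]
Compare 31 vs 37: take 31 from left. Merged: [4, 7, 11, 13, 13, 17, 23, 25, 29, 31]
Append remaining from right: [37]. Merged: [4, 7, 11, 13, 13, 17, 23, 25, 29, 31, 37]

Final merged array: [4, 7, 11, 13, 13, 17, 23, 25, 29, 31, 37]
Total comparisons: 10

The merged array is [4, 7, 11, 13, 13, 17, 23, 25, 29, 31, 37], requiring 10 comparisons. The merge step runs in O(n) time where n is the total number of elements.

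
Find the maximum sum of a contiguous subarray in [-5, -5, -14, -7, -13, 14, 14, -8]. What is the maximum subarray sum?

Using Kadane's algorithm on [-5, -5, -14, -7, -13, 14, 14, -8]:

Scanning through the array:
Position 1 (value -5): max_ending_here = -5, max_so_far = -5
Position 2 (value -14): max_ending_here = -14, max_so_far = -5
Position 3 (value -7): max_ending_here = -7, max_so_far = -5
Position 4 (value -13): max_ending_here = -13, max_so_far = -5
Position 5 (value 14): max_ending_here = 14, max_so_far = 14
Position 6 (value 14): max_ending_here = 28, max_so_far = 28
Position 7 (value -8): max_ending_here = 20, max_so_far = 28

Maximum subarray: [14, 14]
Maximum sum: 28

The maximum subarray is [14, 14] with sum 28. This subarray runs from index 5 to index 6.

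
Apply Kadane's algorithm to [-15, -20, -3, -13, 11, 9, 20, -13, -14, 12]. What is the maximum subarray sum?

Using Kadane's algorithm on [-15, -20, -3, -13, 11, 9, 20, -13, -14, 12]:

Scanning through the array:
Position 1 (value -20): max_ending_here = -20, max_so_far = -15
Position 2 (value -3): max_ending_here = -3, max_so_far = -3
Position 3 (value -13): max_ending_here = -13, max_so_far = -3
Position 4 (value 11): max_ending_here = 11, max_so_far = 11
Position 5 (value 9): max_ending_here = 20, max_so_far = 20
Position 6 (value 20): max_ending_here = 40, max_so_far = 40
Position 7 (value -13): max_ending_here = 27, max_so_far = 40
Position 8 (value -14): max_ending_here = 13, max_so_far = 40
Position 9 (value 12): max_ending_here = 25, max_so_far = 40

Maximum subarray: [11, 9, 20]
Maximum sum: 40

The maximum subarray is [11, 9, 20] with sum 40. This subarray runs from index 4 to index 6.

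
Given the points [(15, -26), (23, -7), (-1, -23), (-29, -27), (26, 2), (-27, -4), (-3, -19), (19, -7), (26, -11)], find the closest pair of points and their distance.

Computing all pairwise distances among 9 points:

d((15, -26), (23, -7)) = 20.6155
d((15, -26), (-1, -23)) = 16.2788
d((15, -26), (-29, -27)) = 44.0114
d((15, -26), (26, 2)) = 30.0832
d((15, -26), (-27, -4)) = 47.4131
d((15, -26), (-3, -19)) = 19.3132
d((15, -26), (19, -7)) = 19.4165
d((15, -26), (26, -11)) = 18.6011
d((23, -7), (-1, -23)) = 28.8444
d((23, -7), (-29, -27)) = 55.7136
d((23, -7), (26, 2)) = 9.4868
d((23, -7), (-27, -4)) = 50.0899
d((23, -7), (-3, -19)) = 28.6356
d((23, -7), (19, -7)) = 4.0 <-- minimum
d((23, -7), (26, -11)) = 5.0
d((-1, -23), (-29, -27)) = 28.2843
d((-1, -23), (26, 2)) = 36.7967
d((-1, -23), (-27, -4)) = 32.2025
d((-1, -23), (-3, -19)) = 4.4721
d((-1, -23), (19, -7)) = 25.6125
d((-1, -23), (26, -11)) = 29.5466
d((-29, -27), (26, 2)) = 62.1772
d((-29, -27), (-27, -4)) = 23.0868
d((-29, -27), (-3, -19)) = 27.2029
d((-29, -27), (19, -7)) = 52.0
d((-29, -27), (26, -11)) = 57.28
d((26, 2), (-27, -4)) = 53.3385
d((26, 2), (-3, -19)) = 35.805
d((26, 2), (19, -7)) = 11.4018
d((26, 2), (26, -11)) = 13.0
d((-27, -4), (-3, -19)) = 28.3019
d((-27, -4), (19, -7)) = 46.0977
d((-27, -4), (26, -11)) = 53.4603
d((-3, -19), (19, -7)) = 25.0599
d((-3, -19), (26, -11)) = 30.0832
d((19, -7), (26, -11)) = 8.0623

Closest pair: (23, -7) and (19, -7) with distance 4.0

The closest pair is (23, -7) and (19, -7) with Euclidean distance 4.0. For 9 points, brute-force pairwise comparison is shown above. For large n, the divide-and-conquer algorithm (sort by x, recurse on halves, check the dividing strip) achieves O(n log n).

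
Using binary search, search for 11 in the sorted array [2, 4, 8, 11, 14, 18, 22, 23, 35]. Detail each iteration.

Binary search for 11 in [2, 4, 8, 11, 14, 18, 22, 23, 35]:

lo=0, hi=8, mid=4, arr[mid]=14 -> 14 > 11, search left half
lo=0, hi=3, mid=1, arr[mid]=4 -> 4 < 11, search right half
lo=2, hi=3, mid=2, arr[mid]=8 -> 8 < 11, search right half
lo=3, hi=3, mid=3, arr[mid]=11 -> Found target at index 3!

Binary search finds 11 at index 3 after 4 comparisons. The search repeatedly halves the search space by comparing with the middle element.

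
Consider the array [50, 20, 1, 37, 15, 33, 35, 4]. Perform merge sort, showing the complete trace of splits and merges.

Merge sort trace:

Split: [50, 20, 1, 37, 15, 33, 35, 4] -> [50, 20, 1, 37] and [15, 33, 35, 4]
  Split: [50, 20, 1, 37] -> [50, 20] and [1, 37]
    Split: [50, 20] -> [50] and [20]
    Merge: [50] + [20] -> [20, 50]
    Split: [1, 37] -> [1] and [37]
    Merge: [1] + [37] -> [1, 37]
  Merge: [20, 50] + [1, 37] -> [1, 20, 37, 50]
  Split: [15, 33, 35, 4] -> [15, 33] and [35, 4]
    Split: [15, 33] -> [15] and [33]
    Merge: [15] + [33] -> [15, 33]
    Split: [35, 4] -> [35] and [4]
    Merge: [35] + [4] -> [4, 35]
  Merge: [15, 33] + [4, 35] -> [4, 15, 33, 35]
Merge: [1, 20, 37, 50] + [4, 15, 33, 35] -> [1, 4, 15, 20, 33, 35, 37, 50]

Final sorted array: [1, 4, 15, 20, 33, 35, 37, 50]

The merge sort proceeds by recursively splitting the array and merging sorted halves.
After all merges, the sorted array is [1, 4, 15, 20, 33, 35, 37, 50].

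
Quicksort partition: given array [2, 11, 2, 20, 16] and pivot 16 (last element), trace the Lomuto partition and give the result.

Lomuto partition with pivot = 16:

Initial array: [2, 11, 2, 20, 16]

arr[0]=2 <= 16: swap with position 0, array becomes [2, 11, 2, 20, 16]
arr[1]=11 <= 16: swap with position 1, array becomes [2, 11, 2, 20, 16]
arr[2]=2 <= 16: swap with position 2, array becomes [2, 11, 2, 20, 16]
arr[3]=20 > 16: no swap

Place pivot at position 3: [2, 11, 2, 16, 20]
Pivot position: 3

After partitioning with pivot 16, the array becomes [2, 11, 2, 16, 20]. The pivot is placed at index 3. All elements to the left of the pivot are <= 16, and all elements to the right are > 16.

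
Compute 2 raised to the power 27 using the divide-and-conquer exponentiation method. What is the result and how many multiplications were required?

Computing 2^27 by squaring (build up from 2^1; each line after the first costs one multiplication):

2^1 = 2
2^2 = (2^1)^2 = 2^2 = 4
2^3 = 2 * 2^2 = 2 * 4 = 8
2^6 = (2^3)^2 = 8^2 = 64
2^12 = (2^6)^2 = 64^2 = 4096
2^13 = 2 * 2^12 = 2 * 4096 = 8192
2^26 = (2^13)^2 = 8192^2 = 67108864
2^27 = 2 * 2^26 = 2 * 67108864 = 134217728

Result: 134217728
Multiplications needed: 7 (7 lines after 2^1)

2^27 = 134217728. Using exponentiation by squaring, this requires 7 multiplications. The key idea: if the exponent is even, square the half-power; if odd, multiply by the base once.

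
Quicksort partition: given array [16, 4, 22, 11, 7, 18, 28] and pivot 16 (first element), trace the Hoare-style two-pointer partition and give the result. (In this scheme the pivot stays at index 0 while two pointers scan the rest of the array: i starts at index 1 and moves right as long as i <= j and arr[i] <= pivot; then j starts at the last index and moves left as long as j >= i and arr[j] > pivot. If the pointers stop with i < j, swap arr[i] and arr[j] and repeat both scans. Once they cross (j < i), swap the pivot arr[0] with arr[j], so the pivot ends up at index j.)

Hoare-style two-pointer partition with pivot = 16:

Initial array: [16, 4, 22, 11, 7, 18, 28]

Pointers start at i = 1, j = 6.
i stops at index 2 (arr[2]=22 > 16), j stops at index 4 (arr[4]=7 <= 16): swap arr[2] and arr[4], array becomes [16, 4, 7, 11, 22, 18, 28]
i ends at 4, j ends at 3: the pointers have crossed (j < i), so scanning stops.

Swap pivot arr[0] with arr[3] to place pivot at position 3: [11, 4, 7, 16, 22, 18, 28]
Pivot position: 3

After partitioning with pivot 16, the array becomes [11, 4, 7, 16, 22, 18, 28]. The pivot is placed at index 3. All elements to the left of the pivot are <= 16, and all elements to the right are > 16.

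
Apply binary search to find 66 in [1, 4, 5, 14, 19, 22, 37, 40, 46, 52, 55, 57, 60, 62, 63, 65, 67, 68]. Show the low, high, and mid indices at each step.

Binary search for 66 in [1, 4, 5, 14, 19, 22, 37, 40, 46, 52, 55, 57, 60, 62, 63, 65, 67, 68]:

lo=0, hi=17, mid=8, arr[mid]=46 -> 46 < 66, search right half
lo=9, hi=17, mid=13, arr[mid]=62 -> 62 < 66, search right half
lo=14, hi=17, mid=15, arr[mid]=65 -> 65 < 66, search right half
lo=16, hi=17, mid=16, arr[mid]=67 -> 67 > 66, search left half
lo=16 > hi=15, target 66 not found

Binary search determines that 66 is not in the array after 4 comparisons. The search space was exhausted without finding the target.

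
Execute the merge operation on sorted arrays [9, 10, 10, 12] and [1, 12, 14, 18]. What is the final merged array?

Merging process:

Compare 9 vs 1: take 1 from right. Merged: [1]
Compare 9 vs 12: take 9 from left. Merged: [1, 9]
Compare 10 vs 12: take 10 from left. Merged: [1, 9, 10]
Compare 10 vs 12: take 10 from left. Merged: [1, 9, 10, 10]
Compare 12 vs 12: take 12 from left. Merged: [1, 9, 10, 10, 12]
Append remaining from right: [12, 14, 18]. Merged: [1, 9, 10, 10, 12, 12, 14, 18]

Final merged array: [1, 9, 10, 10, 12, 12, 14, 18]
Total comparisons: 5

The merged array is [1, 9, 10, 10, 12, 12, 14, 18], requiring 5 comparisons. The merge step runs in O(n) time where n is the total number of elements.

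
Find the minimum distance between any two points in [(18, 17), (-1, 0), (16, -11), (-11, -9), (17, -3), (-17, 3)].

Computing all pairwise distances among 6 points:

d((18, 17), (-1, 0)) = 25.4951
d((18, 17), (16, -11)) = 28.0713
d((18, 17), (-11, -9)) = 38.9487
d((18, 17), (17, -3)) = 20.025
d((18, 17), (-17, 3)) = 37.6962
d((-1, 0), (16, -11)) = 20.2485
d((-1, 0), (-11, -9)) = 13.4536
d((-1, 0), (17, -3)) = 18.2483
d((-1, 0), (-17, 3)) = 16.2788
d((16, -11), (-11, -9)) = 27.074
d((16, -11), (17, -3)) = 8.0623 <-- minimum
d((16, -11), (-17, 3)) = 35.8469
d((-11, -9), (17, -3)) = 28.6356
d((-11, -9), (-17, 3)) = 13.4164
d((17, -3), (-17, 3)) = 34.5254

Closest pair: (16, -11) and (17, -3) with distance 8.0623

The closest pair is (16, -11) and (17, -3) with Euclidean distance 8.0623. For 6 points, brute-force pairwise comparison is shown above. For large n, the divide-and-conquer algorithm (sort by x, recurse on halves, check the dividing strip) achieves O(n log n).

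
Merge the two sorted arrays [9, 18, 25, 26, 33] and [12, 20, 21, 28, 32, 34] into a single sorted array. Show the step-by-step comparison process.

Merging process:

Compare 9 vs 12: take 9 from left. Merged: [9]
Compare 18 vs 12: take 12 from right. Merged: [9, 12]
Compare 18 vs 20: take 18 from left. Merged: [9, 12, 18]
Compare 25 vs 20: take 20 from right. Merged: [9, 12, 18, 20]
Compare 25 vs 21: take 21 from right. Merged: [9, 12, 18, 20, 21]
Compare 25 vs 28: take 25 from left. Merged: [9, 12, 18, 20, 21, 25]
Compare 26 vs 28: take 26 from left. Merged: [9, 12, 18, 20, 21, 25, 26]
Compare 33 vs 28: take 28 from right. Merged: [9, 12, 18, 20, 21, 25, 26, 28]
Compare 33 vs 32: take 32 from right. Merged: [9, 12, 18, 20, 21, 25, 26, 28, 32]
Compare 33 vs 34: take 33 from left. Merged: [9, 12, 18, 20, 21, 25, 26, 28, 32, 33]
Append remaining from right: [34]. Merged: [9, 12, 18, 20, 21, 25, 26, 28, 32, 33, 34]

Final merged array: [9, 12, 18, 20, 21, 25, 26, 28, 32, 33, 34]
Total comparisons: 10

The merged array is [9, 12, 18, 20, 21, 25, 26, 28, 32, 33, 34], requiring 10 comparisons. The merge step runs in O(n) time where n is the total number of elements.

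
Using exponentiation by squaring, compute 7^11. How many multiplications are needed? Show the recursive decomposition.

Computing 7^11 by squaring (build up from 7^1; each line after the first costs one multiplication):

7^1 = 7
7^2 = (7^1)^2 = 7^2 = 49
7^4 = (7^2)^2 = 49^2 = 2401
7^5 = 7 * 7^4 = 7 * 2401 = 16807
7^10 = (7^5)^2 = 16807^2 = 282475249
7^11 = 7 * 7^10 = 7 * 282475249 = 1977326743

Result: 1977326743
Multiplications needed: 5 (5 lines after 7^1)

7^11 = 1977326743. Using exponentiation by squaring, this requires 5 multiplications. The key idea: if the exponent is even, square the half-power; if odd, multiply by the base once.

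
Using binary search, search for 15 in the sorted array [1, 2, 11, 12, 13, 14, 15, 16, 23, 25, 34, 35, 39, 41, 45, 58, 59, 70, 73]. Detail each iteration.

Binary search for 15 in [1, 2, 11, 12, 13, 14, 15, 16, 23, 25, 34, 35, 39, 41, 45, 58, 59, 70, 73]:

lo=0, hi=18, mid=9, arr[mid]=25 -> 25 > 15, search left half
lo=0, hi=8, mid=4, arr[mid]=13 -> 13 < 15, search right half
lo=5, hi=8, mid=6, arr[mid]=15 -> Found target at index 6!

Binary search finds 15 at index 6 after 3 comparisons. The search repeatedly halves the search space by comparing with the middle element.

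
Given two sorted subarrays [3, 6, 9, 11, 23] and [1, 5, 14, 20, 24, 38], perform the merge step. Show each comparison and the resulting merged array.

Merging process:

Compare 3 vs 1: take 1 from right. Merged: [1]
Compare 3 vs 5: take 3 from left. Merged: [1, 3]
Compare 6 vs 5: take 5 from right. Merged: [1, 3, 5]
Compare 6 vs 14: take 6 from left. Merged: [1, 3, 5, 6]
Compare 9 vs 14: take 9 from left. Merged: [1, 3, 5, 6, 9]
Compare 11 vs 14: take 11 from left. Merged: [1, 3, 5, 6, 9, 11]
Compare 23 vs 14: take 14 from right. Merged: [1, 3, 5, 6, 9, 11, 14]
Compare 23 vs 20: take 20 from right. Merged: [1, 3, 5, 6, 9, 11, 14, 20]
Compare 23 vs 24: take 23 from left. Merged: [1, 3, 5, 6, 9, 11, 14, 20, 23]
Append remaining from right: [24, 38]. Merged: [1, 3, 5, 6, 9, 11, 14, 20, 23, 24, 38]

Final merged array: [1, 3, 5, 6, 9, 11, 14, 20, 23, 24, 38]
Total comparisons: 9

The merged array is [1, 3, 5, 6, 9, 11, 14, 20, 23, 24, 38], requiring 9 comparisons. The merge step runs in O(n) time where n is the total number of elements.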